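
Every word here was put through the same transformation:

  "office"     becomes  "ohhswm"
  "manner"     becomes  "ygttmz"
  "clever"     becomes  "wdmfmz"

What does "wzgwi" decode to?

o(14)→o(14) and f(5)→h(7) fit y≡21x+6 (mod 26); the inverse of 21 mod 26 is 5. Treating letters as 0–25, the rule is x ↦ 21x + 6 (mod 26).
Decoding wzgwi: w(22)→5·(22−6)≡2=c; z(25)→5·(25−6)≡17=r; g(6)→5·(6−6)≡0=a; w(22)→5·(22−6)≡2=c; i(8)→5·(8−6)≡10=k (all mod 26).

crack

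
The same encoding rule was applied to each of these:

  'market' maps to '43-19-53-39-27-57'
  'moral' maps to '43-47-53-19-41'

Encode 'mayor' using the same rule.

m(#13)→43 and a(#1)→19: differences scale by 2, so n = 2·pos + 17. With a=1..z=26, the number is 2·pos + 17.
Applying it to mayor: m=13→43, a=1→19, y=25→67, o=15→47, r=18→53.

43-19-67-47-53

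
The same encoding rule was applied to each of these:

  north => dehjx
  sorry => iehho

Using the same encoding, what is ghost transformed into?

wxeij

Compare letters: n→d is +16, o→e is +16, r→h is +16 — a constant shift. Each letter is shifted forward by 16 in the alphabet (a Caesar shift of +16).
Applying it to ghost: g+16=w, h+16=x, o+16=e, s+16=i, t+16=j.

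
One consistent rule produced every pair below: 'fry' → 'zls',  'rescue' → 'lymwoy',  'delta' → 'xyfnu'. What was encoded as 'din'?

jot

Compare letters: f→z is +20, r→l is +20, y→s is +20 — a constant shift. It's a constant shift of +20 (ROT20).
Decoding din: d−20=j, i−20=o, n−20=t.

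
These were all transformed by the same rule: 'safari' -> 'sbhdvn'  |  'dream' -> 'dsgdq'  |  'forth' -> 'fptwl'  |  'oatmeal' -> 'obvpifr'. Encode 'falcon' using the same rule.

In safari: s→s is +0, a→b is +1, f→h is +2, a→d is +3 — the shift increases by 1 each position. Letter i (0-indexed) is shifted by i+0, so successive shifts are 0, 1, 2, ….
On falcon: f+0=f, a+1=b, l+2=n, c+3=f, o+4=s, n+5=s.

fbnfss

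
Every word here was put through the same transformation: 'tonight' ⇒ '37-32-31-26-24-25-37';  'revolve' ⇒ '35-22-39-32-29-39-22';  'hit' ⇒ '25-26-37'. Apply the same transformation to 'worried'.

40-32-35-35-26-22-21

t is letter #20 and maps to 37: an offset of 17. The number is (letter's place in the alphabet, a=1) + 17.
Applying it to worried: w=23→40, o=15→32, r=18→35, r=18→35, i=9→26, e=5→22, d=4→21.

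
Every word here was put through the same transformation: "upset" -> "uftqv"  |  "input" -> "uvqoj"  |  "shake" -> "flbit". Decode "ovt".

The output letters match the input read backwards, each shifted +1: upset reversed is tespu. Two steps: reverse the string, then apply a Caesar shift of +1.
Undoing it on ovt: shift back: o−1=n, v−1=u, t−1=s → nus; then reverse → sun.

sun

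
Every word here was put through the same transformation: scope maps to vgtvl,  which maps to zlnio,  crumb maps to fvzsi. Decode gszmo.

dough

In scope: s→v is +3, c→g is +4, o→t is +5, p→v is +6 — the shift increases by 1 each position. The shift increases by 1 at each position, starting from +3: 3, 4, 5, ….
Reversing it on gszmo: g−3=d, s−4=o, z−5=u, m−6=g, o−7=h.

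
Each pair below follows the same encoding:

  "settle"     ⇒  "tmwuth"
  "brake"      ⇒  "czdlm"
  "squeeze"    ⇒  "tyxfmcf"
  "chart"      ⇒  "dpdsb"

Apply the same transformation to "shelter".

Shifts by position in settle: pos 0: s→t (+1), pos 1: e→m (+8), pos 2: t→w (+3), pos 3: t→u (+1), pos 4: l→t (+8), pos 5: e→h (+3) — repeating every 3. It's a Vigenère-style cipher with numeric key [1,8,3]: position i shifts by key[i mod 3].
Applying it to shelter: s+1=t, h+8=p, e+3=h, l+1=m, t+8=b, e+3=h, r+1=s.

tphmbhs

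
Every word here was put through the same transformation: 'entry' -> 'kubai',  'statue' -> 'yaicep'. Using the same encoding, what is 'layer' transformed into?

rhgnb

In entry: e→k is +6, n→u is +7, t→b is +8, r→a is +9 — the shift increases by 1 each position. The shift increases by 1 at each position, starting from +6: 6, 7, 8, ….
Applying it to layer: l+6=r, a+7=h, y+8=g, e+9=n, r+10=b.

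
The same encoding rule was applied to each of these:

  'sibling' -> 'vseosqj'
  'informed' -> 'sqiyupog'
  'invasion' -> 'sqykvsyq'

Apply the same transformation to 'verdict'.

The shift depends on letter class: consonant s→v is +3, but vowel i→s is +10. Two shifts are in play — +10 for a/e/i/o/u, +3 for every other letter.
Applying it to verdict: v(cons)+3=y, e(vowel)+10=o, r(cons)+3=u, d(cons)+3=g, i(vowel)+10=s, c(cons)+3=f, t(cons)+3=w.

yougsfw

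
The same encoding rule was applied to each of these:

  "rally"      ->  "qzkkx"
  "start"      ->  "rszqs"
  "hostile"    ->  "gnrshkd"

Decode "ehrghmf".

Compare letters: r→q is +25, a→z is +25, l→k is +25 — a constant shift. Each letter is shifted forward by 25 in the alphabet (a Caesar shift of +25).
Decoding ehrghmf: e−25=f, h−25=i, r−25=s, g−25=h, h−25=i, m−25=n, f−25=g.

fishing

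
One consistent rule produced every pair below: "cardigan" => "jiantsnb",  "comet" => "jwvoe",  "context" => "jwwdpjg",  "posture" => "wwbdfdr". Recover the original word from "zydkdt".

squash

In cardigan: c→j is +7, a→i is +8, r→a is +9, d→n is +10 — the shift increases by 1 each position. Letter i (0-indexed) is shifted by i+7, so successive shifts are 7, 8, 9, ….
Reversing it on zydkdt: z−7=s, y−8=q, d−9=u, k−10=a, d−11=s, t−12=h.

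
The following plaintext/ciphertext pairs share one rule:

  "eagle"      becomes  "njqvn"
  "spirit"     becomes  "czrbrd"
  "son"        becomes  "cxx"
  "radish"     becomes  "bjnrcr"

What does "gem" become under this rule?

qnw

The shift depends on letter class: consonant g→q is +10, but vowel e→n is +9. Vowels shift forward by 9 and consonants shift forward by 10.
On gem: g(cons)+10=q, e(vowel)+9=n, m(cons)+10=w.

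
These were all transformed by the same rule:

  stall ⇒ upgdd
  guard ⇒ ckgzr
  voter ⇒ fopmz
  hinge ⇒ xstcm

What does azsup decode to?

s(18)→u(20) and t(19)→p(15) fit y≡21x+6 (mod 26); the inverse of 21 mod 26 is 5. This is an affine cipher: with a=0,…,z=25, each position x becomes (21x+6) mod 26.
Decoding azsup: a(0)→5·(0−6)≡22=w; z(25)→5·(25−6)≡17=r; s(18)→5·(18−6)≡8=i; u(20)→5·(20−6)≡18=s; p(15)→5·(15−6)≡19=t (all mod 26).

wrist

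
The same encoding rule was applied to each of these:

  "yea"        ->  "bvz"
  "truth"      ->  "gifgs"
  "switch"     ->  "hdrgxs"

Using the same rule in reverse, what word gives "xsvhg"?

chest

Each pair mirrors across the alphabet (y↔b, e↔v, a↔z): positions sum to 25. Each letter is replaced by its mirror in the alphabet: a↔z, b↔y, c↔x, and so on (the Atbash cipher).
Undoing it on xsvhg: x↔c, s↔h, v↔e, h↔s, g↔t.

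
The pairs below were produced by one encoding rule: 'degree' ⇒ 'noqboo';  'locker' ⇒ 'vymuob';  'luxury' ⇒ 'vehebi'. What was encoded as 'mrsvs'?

Compare letters: d→n is +10, e→o is +10, g→q is +10 — a constant shift. Each letter is shifted forward by 10 in the alphabet (a Caesar shift of +10).
Undoing it on mrsvs: m−10=c, r−10=h, s−10=i, v−10=l, s−10=i.

chili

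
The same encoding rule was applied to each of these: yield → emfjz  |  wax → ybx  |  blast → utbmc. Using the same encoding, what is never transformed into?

sfwfo

The output letters match the input read backwards, each shifted +1: yield reversed is dleiy. The word is reversed, then every letter is shifted forward by 1.
Applying it to never: reverse → reven; then shift: r+1=s, e+1=f, v+1=w, e+1=f, n+1=o.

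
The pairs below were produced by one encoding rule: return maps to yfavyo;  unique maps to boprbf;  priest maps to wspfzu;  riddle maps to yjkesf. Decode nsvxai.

growth

The shifts repeat in a cycle of length 2: positions 0,1,… shift by +7, +1, then the pattern repeats.
Reversing it on nsvxai: n−7=g, s−1=r, v−7=o, x−1=w, a−7=t, i−1=h.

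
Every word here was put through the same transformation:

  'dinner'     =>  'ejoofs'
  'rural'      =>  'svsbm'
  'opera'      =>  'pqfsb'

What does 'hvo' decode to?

Compare letters: d→e is +1, i→j is +1, n→o is +1 — a constant shift. This is a Caesar cipher with shift 1.
Undoing it on hvo: h−1=g, v−1=u, o−1=n.

gun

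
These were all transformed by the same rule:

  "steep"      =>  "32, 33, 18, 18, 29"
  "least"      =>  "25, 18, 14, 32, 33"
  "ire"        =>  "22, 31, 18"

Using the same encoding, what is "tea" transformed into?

The number is (letter's place in the alphabet, a=1) + 13.
On tea: t=20→33, e=5→18, a=1→14.

33, 18, 14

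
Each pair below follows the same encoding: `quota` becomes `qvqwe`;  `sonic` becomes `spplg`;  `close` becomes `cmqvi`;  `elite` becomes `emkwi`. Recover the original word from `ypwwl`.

In quota: q→q is +0, u→v is +1, o→q is +2, t→w is +3 — the shift increases by 1 each position. The shift increases by 1 at each position, starting from +0: 0, 1, 2, ….
Undoing it on ypwwl: y−0=y, p−1=o, w−2=u, w−3=t, l−4=h.

youth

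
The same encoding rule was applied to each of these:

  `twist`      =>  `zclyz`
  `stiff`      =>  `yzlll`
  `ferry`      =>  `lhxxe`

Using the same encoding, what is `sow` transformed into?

Two shifts are in play — +3 for a/e/i/o/u, +6 for every other letter.
On sow: s(cons)+6=y, o(vowel)+3=r, w(cons)+6=c.

yrc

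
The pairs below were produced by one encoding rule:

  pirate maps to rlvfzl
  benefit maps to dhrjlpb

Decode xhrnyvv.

Letter i (0-indexed) is shifted by i+2, so successive shifts are 2, 3, 4, ….
Decoding xhrnyvv: x−2=v, h−3=e, r−4=n, n−5=i, y−6=s, v−7=o, v−8=n.

venison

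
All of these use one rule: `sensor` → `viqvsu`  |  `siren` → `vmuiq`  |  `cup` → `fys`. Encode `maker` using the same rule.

peniu

The shift depends on letter class: consonant s→v is +3, but vowel e→i is +4. The rule splits by letter class: vowels +4, consonants +3.
Applying it to maker: m(cons)+3=p, a(vowel)+4=e, k(cons)+3=n, e(vowel)+4=i, r(cons)+3=u.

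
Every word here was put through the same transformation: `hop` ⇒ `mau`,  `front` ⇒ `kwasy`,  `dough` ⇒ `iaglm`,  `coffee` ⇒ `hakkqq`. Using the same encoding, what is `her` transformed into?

The shift depends on letter class: consonant h→m is +5, but vowel o→a is +12. Two shifts are in play — +12 for a/e/i/o/u, +5 for every other letter.
On her: h(cons)+5=m, e(vowel)+12=q, r(cons)+5=w.

mqw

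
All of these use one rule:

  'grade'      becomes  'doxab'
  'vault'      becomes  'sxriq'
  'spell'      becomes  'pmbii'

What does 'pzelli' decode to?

Compare letters: g→d is +23, r→o is +23, a→x is +23 — a constant shift. This is a Caesar cipher with shift 23.
Reversing it on pzelli: p−23=s, z−23=c, e−23=h, l−23=o, l−23=o, i−23=l.

school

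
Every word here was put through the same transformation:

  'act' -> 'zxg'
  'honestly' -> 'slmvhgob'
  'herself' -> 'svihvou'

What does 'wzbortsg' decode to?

Each pair mirrors across the alphabet (a↔z, c↔x, t↔g): positions sum to 25. Each letter is replaced by its mirror in the alphabet: a↔z, b↔y, c↔x, and so on (the Atbash cipher).
Decoding wzbortsg: w↔d, z↔a, b↔y, o↔l, r↔i, t↔g, s↔h, g↔t.

daylight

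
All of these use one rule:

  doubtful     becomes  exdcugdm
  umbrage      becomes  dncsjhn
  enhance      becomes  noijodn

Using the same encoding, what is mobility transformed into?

nxcrmruz

The shift depends on letter class: consonant d→e is +1, but vowel o→x is +9. The rule splits by letter class: vowels +9, consonants +1.
On mobility: m(cons)+1=n, o(vowel)+9=x, b(cons)+1=c, i(vowel)+9=r, l(cons)+1=m, i(vowel)+9=r, t(cons)+1=u, y(cons)+1=z.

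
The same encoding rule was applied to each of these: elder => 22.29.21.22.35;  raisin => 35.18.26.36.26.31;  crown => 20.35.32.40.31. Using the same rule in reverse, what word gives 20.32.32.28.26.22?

cookie

e is letter #5 and maps to 22: an offset of 17. Letters become their 1-based position plus 17 (so a→18, b→19, …).
Decoding 20.32.32.28.26.22: 20→(20−17)÷1=3=c, 32→(32−17)÷1=15=o, 32→(32−17)÷1=15=o, 28→(28−17)÷1=11=k, 26→(26−17)÷1=9=i, 22→(22−17)÷1=5=e.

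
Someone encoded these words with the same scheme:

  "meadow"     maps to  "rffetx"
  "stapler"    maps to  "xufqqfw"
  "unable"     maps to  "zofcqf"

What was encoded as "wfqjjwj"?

A repeating key of period 2 is used — shifts +5, +1 over and over.
Undoing it on wfqjjwj: w−5=r, f−1=e, q−5=l, j−1=i, j−5=e, w−1=v, j−5=e.

relieve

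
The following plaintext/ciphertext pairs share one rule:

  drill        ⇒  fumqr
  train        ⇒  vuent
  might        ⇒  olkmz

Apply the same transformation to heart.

jhewz

In drill: d→f is +2, r→u is +3, i→m is +4, l→q is +5 — the shift increases by 1 each position. Each letter shifts forward by (position + 2), i.e. 2, 3, 4, … — the shift grows by one for each successive letter.
Applying it to heart: h+2=j, e+3=h, a+4=e, r+5=w, t+6=z.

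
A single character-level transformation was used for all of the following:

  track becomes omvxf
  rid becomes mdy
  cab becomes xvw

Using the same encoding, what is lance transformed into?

gvixz

Every letter moves 21 places later in the alphabet, wrapping around z→a.
On lance: l+21=g, a+21=v, n+21=i, c+21=x, e+21=z.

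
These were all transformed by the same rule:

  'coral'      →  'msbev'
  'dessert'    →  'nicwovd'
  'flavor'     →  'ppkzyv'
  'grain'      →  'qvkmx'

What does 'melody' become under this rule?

Shifts by position in coral: pos 0: c→m (+10), pos 1: o→s (+4), pos 2: r→b (+10), pos 3: a→e (+4) — repeating every 2. It's a Vigenère-style cipher with numeric key [10,4]: position i shifts by key[i mod 2].
For melody: m+10=w, e+4=i, l+10=v, o+4=s, d+10=n, y+4=c.

wivsnc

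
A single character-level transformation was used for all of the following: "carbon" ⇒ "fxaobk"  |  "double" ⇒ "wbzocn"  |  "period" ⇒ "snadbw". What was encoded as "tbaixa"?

mortar

c(2)→f(5) and a(0)→x(23) fit y≡17x+23 (mod 26); the inverse of 17 mod 26 is 23. Treating letters as 0–25, the rule is x ↦ 17x + 23 (mod 26).
Decoding tbaixa: t(19)→23·(19−23)≡12=m; b(1)→23·(1−23)≡14=o; a(0)→23·(0−23)≡17=r; i(8)→23·(8−23)≡19=t; x(23)→23·(23−23)≡0=a; a(0)→23·(0−23)≡17=r (all mod 26).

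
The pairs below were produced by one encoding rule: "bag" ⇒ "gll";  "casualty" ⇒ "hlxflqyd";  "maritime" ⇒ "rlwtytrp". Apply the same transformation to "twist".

The shift depends on letter class: consonant b→g is +5, but vowel a→l is +11. Vowels shift forward by 11 and consonants shift forward by 5.
For twist: t(cons)+5=y, w(cons)+5=b, i(vowel)+11=t, s(cons)+5=x, t(cons)+5=y.

ybtxy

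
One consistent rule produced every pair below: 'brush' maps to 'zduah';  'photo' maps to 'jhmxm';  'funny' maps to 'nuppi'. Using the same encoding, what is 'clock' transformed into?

wvmwy

b(1)→z(25) and r(17)→d(3) fit y≡23x+2 (mod 26); the inverse of 23 mod 26 is 17. Each letter's alphabet position (a=0..z=25) is mapped through 23·x+2 mod 26 — an affine cipher.
For clock: c(2)→23·2+2≡22=w; l(11)→23·11+2≡21=v; o(14)→23·14+2≡12=m; c(2)→23·2+2≡22=w; k(10)→23·10+2≡24=y (all mod 26).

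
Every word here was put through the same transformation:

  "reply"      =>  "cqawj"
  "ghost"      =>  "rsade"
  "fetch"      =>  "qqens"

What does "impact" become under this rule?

The rule splits by letter class: vowels +12, consonants +11.
Applying it to impact: i(vowel)+12=u, m(cons)+11=x, p(cons)+11=a, a(vowel)+12=m, c(cons)+11=n, t(cons)+11=e.

uxamne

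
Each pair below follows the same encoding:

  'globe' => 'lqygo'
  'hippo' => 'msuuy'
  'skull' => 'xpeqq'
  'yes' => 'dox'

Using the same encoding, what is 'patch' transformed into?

Vowels shift forward by 10 and consonants shift forward by 5.
Applying it to patch: p(cons)+5=u, a(vowel)+10=k, t(cons)+5=y, c(cons)+5=h, h(cons)+5=m.

ukyhm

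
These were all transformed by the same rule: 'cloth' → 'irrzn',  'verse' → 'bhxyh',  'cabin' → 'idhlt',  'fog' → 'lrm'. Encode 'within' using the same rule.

The shift depends on letter class: consonant c→i is +6, but vowel o→r is +3. Two shifts are in play — +3 for a/e/i/o/u, +6 for every other letter.
On within: w(cons)+6=c, i(vowel)+3=l, t(cons)+6=z, h(cons)+6=n, i(vowel)+3=l, n(cons)+6=t.

clznlt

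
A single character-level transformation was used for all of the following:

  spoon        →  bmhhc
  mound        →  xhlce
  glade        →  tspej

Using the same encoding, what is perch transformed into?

mjwzy

s(18)→b(1) and p(15)→m(12) fit y≡5x+15 (mod 26); the inverse of 5 mod 26 is 21. Treating letters as 0–25, the rule is x ↦ 5x + 15 (mod 26).
Applying it to perch: p(15)→5·15+15≡12=m; e(4)→5·4+15≡9=j; r(17)→5·17+15≡22=w; c(2)→5·2+15≡25=z; h(7)→5·7+15≡24=y (all mod 26).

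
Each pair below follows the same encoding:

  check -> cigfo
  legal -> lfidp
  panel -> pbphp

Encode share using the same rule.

In check: c→c is +0, h→i is +1, e→g is +2, c→f is +3 — the shift increases by 1 each position. Letter i (0-indexed) is shifted by i+0, so successive shifts are 0, 1, 2, ….
Applying it to share: s+0=s, h+1=i, a+2=c, r+3=u, e+4=i.

sicui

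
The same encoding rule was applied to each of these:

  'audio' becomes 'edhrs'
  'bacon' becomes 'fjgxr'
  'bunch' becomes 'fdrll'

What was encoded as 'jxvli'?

force

Shifts by position in audio: pos 0: a→e (+4), pos 1: u→d (+9), pos 2: d→h (+4), pos 3: i→r (+9) — repeating every 2. The shifts repeat in a cycle of length 2: positions 0,1,… shift by +4, +9, then the pattern repeats.
Decoding jxvli: j−4=f, x−9=o, v−4=r, l−9=c, i−4=e.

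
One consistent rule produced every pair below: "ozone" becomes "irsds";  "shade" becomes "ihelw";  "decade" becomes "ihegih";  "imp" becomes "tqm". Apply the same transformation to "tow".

The word is reversed, then every letter is shifted forward by 4.
Applying it to tow: reverse → wot; then shift: w+4=a, o+4=s, t+4=x.

asx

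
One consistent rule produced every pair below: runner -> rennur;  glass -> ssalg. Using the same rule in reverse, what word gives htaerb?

The output letters match the input read backwards: runner reversed is rennur. The word is simply reversed.
Reversing it on htaerb: then reverse → breath.

breath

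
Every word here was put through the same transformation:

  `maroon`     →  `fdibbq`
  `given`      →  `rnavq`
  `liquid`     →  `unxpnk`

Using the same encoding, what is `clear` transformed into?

m(12)→f(5) and a(0)→d(3) fit y≡11x+3 (mod 26); the inverse of 11 mod 26 is 19. This is an affine cipher: with a=0,…,z=25, each position x becomes (11x+3) mod 26.
For clear: c(2)→11·2+3≡25=z; l(11)→11·11+3≡20=u; e(4)→11·4+3≡21=v; a(0)→11·0+3≡3=d; r(17)→11·17+3≡8=i (all mod 26).

zuvdi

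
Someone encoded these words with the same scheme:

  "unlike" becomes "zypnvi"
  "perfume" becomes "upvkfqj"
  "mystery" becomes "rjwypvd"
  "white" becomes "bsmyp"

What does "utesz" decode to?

Shifts by position in unlike: pos 0: u→z (+5), pos 1: n→y (+11), pos 2: l→p (+4), pos 3: i→n (+5), pos 4: k→v (+11), pos 5: e→i (+4) — repeating every 3. A repeating key of period 3 is used — shifts +5, +11, +4 over and over.
Reversing it on utesz: u−5=p, t−11=i, e−4=a, s−5=n, z−11=o.

piano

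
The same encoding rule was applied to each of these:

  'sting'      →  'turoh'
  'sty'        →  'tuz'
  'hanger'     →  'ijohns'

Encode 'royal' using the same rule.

sxzjm

Vowels shift forward by 9 and consonants shift forward by 1.
On royal: r(cons)+1=s, o(vowel)+9=x, y(cons)+1=z, a(vowel)+9=j, l(cons)+1=m.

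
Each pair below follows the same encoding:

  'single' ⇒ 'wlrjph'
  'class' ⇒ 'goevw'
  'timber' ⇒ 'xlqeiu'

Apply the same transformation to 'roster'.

Shifts by position in single: pos 0: s→w (+4), pos 1: i→l (+3), pos 2: n→r (+4), pos 3: g→j (+3) — repeating every 2. The shifts repeat in a cycle of length 2: positions 0,1,… shift by +4, +3, then the pattern repeats.
For roster: r+4=v, o+3=r, s+4=w, t+3=w, e+4=i, r+3=u.

vrwwiu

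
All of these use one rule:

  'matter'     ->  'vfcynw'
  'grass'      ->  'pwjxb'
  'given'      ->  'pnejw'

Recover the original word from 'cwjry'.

tramp

Shifts by position in matter: pos 0: m→v (+9), pos 1: a→f (+5), pos 2: t→c (+9), pos 3: t→y (+5) — repeating every 2. The shifts repeat in a cycle of length 2: positions 0,1,… shift by +9, +5, then the pattern repeats.
Undoing it on cwjry: c−9=t, w−5=r, j−9=a, r−5=m, y−9=p.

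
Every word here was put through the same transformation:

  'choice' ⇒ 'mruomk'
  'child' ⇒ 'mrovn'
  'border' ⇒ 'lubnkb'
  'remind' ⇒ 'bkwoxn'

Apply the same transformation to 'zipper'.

jozzkb

The shift depends on letter class: consonant c→m is +10, but vowel o→u is +6. Vowels shift forward by 6 and consonants shift forward by 10.
For zipper: z(cons)+10=j, i(vowel)+6=o, p(cons)+10=z, p(cons)+10=z, e(vowel)+6=k, r(cons)+10=b.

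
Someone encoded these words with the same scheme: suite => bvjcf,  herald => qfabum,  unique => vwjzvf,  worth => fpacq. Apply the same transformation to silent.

Two shifts are in play — +1 for a/e/i/o/u, +9 for every other letter.
For silent: s(cons)+9=b, i(vowel)+1=j, l(cons)+9=u, e(vowel)+1=f, n(cons)+9=w, t(cons)+9=c.

bjufwc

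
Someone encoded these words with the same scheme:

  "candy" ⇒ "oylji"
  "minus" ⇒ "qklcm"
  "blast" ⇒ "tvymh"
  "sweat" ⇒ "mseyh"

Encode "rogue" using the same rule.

Each letter's alphabet position (a=0..z=25) is mapped through 21·x+24 mod 26 — an affine cipher.
On rogue: r(17)→21·17+24≡17=r; o(14)→21·14+24≡6=g; g(6)→21·6+24≡20=u; u(20)→21·20+24≡2=c; e(4)→21·4+24≡4=e (all mod 26).

rguce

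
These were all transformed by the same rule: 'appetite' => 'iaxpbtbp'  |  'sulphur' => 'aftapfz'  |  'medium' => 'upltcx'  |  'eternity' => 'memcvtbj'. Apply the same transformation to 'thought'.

bswfosb

Shifts by position in appetite: pos 0: a→i (+8), pos 1: p→a (+11), pos 2: p→x (+8), pos 3: e→p (+11) — repeating every 2. It's a Vigenère-style cipher with numeric key [8,11]: position i shifts by key[i mod 2].
On thought: t+8=b, h+11=s, o+8=w, u+11=f, g+8=o, h+11=s, t+8=b.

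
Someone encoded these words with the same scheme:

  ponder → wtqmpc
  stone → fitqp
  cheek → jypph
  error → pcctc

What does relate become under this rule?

cpkdip

p(15)→w(22) and o(14)→t(19) fit y≡3x+3 (mod 26); the inverse of 3 mod 26 is 9. Treating letters as 0–25, the rule is x ↦ 3x + 3 (mod 26).
On relate: r(17)→3·17+3≡2=c; e(4)→3·4+3≡15=p; l(11)→3·11+3≡10=k; a(0)→3·0+3≡3=d; t(19)→3·19+3≡8=i; e(4)→3·4+3≡15=p (all mod 26).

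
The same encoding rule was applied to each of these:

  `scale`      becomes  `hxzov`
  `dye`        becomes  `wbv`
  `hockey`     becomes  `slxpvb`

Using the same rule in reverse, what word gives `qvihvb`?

Each pair mirrors across the alphabet (s↔h, c↔x, a↔z): positions sum to 25. Each letter is replaced by its mirror in the alphabet: a↔z, b↔y, c↔x, and so on (the Atbash cipher).
Decoding qvihvb: q↔j, v↔e, i↔r, h↔s, v↔e, b↔y.

jersey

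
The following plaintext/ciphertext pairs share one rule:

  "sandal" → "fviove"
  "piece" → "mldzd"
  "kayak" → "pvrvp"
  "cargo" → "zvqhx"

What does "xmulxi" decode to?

s(18)→f(5) and a(0)→v(21) fit y≡15x+21 (mod 26); the inverse of 15 mod 26 is 7. Treating letters as 0–25, the rule is x ↦ 15x + 21 (mod 26).
Decoding xmulxi: x(23)→7·(23−21)≡14=o; m(12)→7·(12−21)≡15=p; u(20)→7·(20−21)≡19=t; l(11)→7·(11−21)≡8=i; x(23)→7·(23−21)≡14=o; i(8)→7·(8−21)≡13=n (all mod 26).

option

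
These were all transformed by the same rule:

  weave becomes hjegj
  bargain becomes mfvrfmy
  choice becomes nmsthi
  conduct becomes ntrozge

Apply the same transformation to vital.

Shifts by position in weave: pos 0: w→h (+11), pos 1: e→j (+5), pos 2: a→e (+4), pos 3: v→g (+11), pos 4: e→j (+5) — repeating every 3. It's a Vigenère-style cipher with numeric key [11,5,4]: position i shifts by key[i mod 3].
For vital: v+11=g, i+5=n, t+4=x, a+11=l, l+5=q.

gnxlq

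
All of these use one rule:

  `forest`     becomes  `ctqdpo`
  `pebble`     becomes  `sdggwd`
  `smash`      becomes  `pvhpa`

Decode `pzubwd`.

single

f(5)→c(2) and o(14)→t(19) fit y≡25x+7 (mod 26); the inverse of 25 mod 26 is 25. Treating letters as 0–25, the rule is x ↦ 25x + 7 (mod 26).
Decoding pzubwd: p(15)→25·(15−7)≡18=s; z(25)→25·(25−7)≡8=i; u(20)→25·(20−7)≡13=n; b(1)→25·(1−7)≡6=g; w(22)→25·(22−7)≡11=l; d(3)→25·(3−7)≡4=e (all mod 26).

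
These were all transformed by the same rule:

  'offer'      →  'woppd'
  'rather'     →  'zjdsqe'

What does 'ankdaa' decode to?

season

In offer: o→w is +8, f→o is +9, f→p is +10, e→p is +11 — the shift increases by 1 each position. The shift increases by 1 at each position, starting from +8: 8, 9, 10, ….
Undoing it on ankdaa: a−8=s, n−9=e, k−10=a, d−11=s, a−12=o, a−13=n.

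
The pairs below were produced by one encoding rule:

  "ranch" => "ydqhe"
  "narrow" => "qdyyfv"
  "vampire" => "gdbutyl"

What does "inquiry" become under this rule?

tqjrtyz

r(17)→y(24) and a(0)→d(3) fit y≡15x+3 (mod 26); the inverse of 15 mod 26 is 7. This is an affine cipher: with a=0,…,z=25, each position x becomes (15x+3) mod 26.
For inquiry: i(8)→15·8+3≡19=t; n(13)→15·13+3≡16=q; q(16)→15·16+3≡9=j; u(20)→15·20+3≡17=r; i(8)→15·8+3≡19=t; r(17)→15·17+3≡24=y; y(24)→15·24+3≡25=z (all mod 26).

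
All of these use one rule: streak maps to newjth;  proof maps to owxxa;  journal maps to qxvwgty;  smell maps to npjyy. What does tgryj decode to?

s(18)→n(13) and t(19)→e(4) fit y≡17x+19 (mod 26); the inverse of 17 mod 26 is 23. Treating letters as 0–25, the rule is x ↦ 17x + 19 (mod 26).
Decoding tgryj: t(19)→23·(19−19)≡0=a; g(6)→23·(6−19)≡13=n; r(17)→23·(17−19)≡6=g; y(24)→23·(24−19)≡11=l; j(9)→23·(9−19)≡4=e (all mod 26).

angle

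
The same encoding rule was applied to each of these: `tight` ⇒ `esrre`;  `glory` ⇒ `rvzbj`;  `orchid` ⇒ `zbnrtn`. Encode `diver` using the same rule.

osgoc

A repeating key of period 2 is used — shifts +11, +10 over and over.
For diver: d+11=o, i+10=s, v+11=g, e+10=o, r+11=c.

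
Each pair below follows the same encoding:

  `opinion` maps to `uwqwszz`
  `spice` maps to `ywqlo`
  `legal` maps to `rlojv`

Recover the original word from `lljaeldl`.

In opinion: o→u is +6, p→w is +7, i→q is +8, n→w is +9 — the shift increases by 1 each position. The shift increases by 1 at each position, starting from +6: 6, 7, 8, ….
Undoing it on lljaeldl: l−6=f, l−7=e, j−8=b, a−9=r, e−10=u, l−11=a, d−12=r, l−13=y.

february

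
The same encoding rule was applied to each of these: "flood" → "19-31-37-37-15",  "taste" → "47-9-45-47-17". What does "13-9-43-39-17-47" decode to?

carpet

f(#6)→19 and l(#12)→31: differences scale by 2, so n = 2·pos + 7. With a=1..z=26, the number is 2·pos + 7.
Decoding 13-9-43-39-17-47: 13→(13−7)÷2=3=c, 9→(9−7)÷2=1=a, 43→(43−7)÷2=18=r, 39→(39−7)÷2=16=p, 17→(17−7)÷2=5=e, 47→(47−7)÷2=20=t.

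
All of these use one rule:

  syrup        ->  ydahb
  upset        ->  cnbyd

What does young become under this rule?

pwdxh

The output letters match the input read backwards, each shifted +9: syrup reversed is purys. The word is reversed, then every letter is shifted forward by 9.
For young: reverse → gnuoy; then shift: g+9=p, n+9=w, u+9=d, o+9=x, y+9=h.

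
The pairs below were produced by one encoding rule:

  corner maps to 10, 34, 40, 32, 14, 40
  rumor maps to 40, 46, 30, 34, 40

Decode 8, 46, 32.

c(#3)→10 and o(#15)→34: differences scale by 2, so n = 2·pos + 4. With a=1..z=26, the number is 2·pos + 4.
Reversing it on 8, 46, 32: 8→(8−4)÷2=2=b, 46→(46−4)÷2=21=u, 32→(32−4)÷2=14=n.

bun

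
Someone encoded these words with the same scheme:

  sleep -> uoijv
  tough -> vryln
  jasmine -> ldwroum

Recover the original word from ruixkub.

present

Letter i (0-indexed) is shifted by i+2, so successive shifts are 2, 3, 4, ….
Decoding ruixkub: r−2=p, u−3=r, i−4=e, x−5=s, k−6=e, u−7=n, b−8=t.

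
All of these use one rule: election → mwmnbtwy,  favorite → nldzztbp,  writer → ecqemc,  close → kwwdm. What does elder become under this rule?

mwlpz

Shifts by position in election: pos 0: e→m (+8), pos 1: l→w (+11), pos 2: e→m (+8), pos 3: c→n (+11) — repeating every 2. It's a Vigenère-style cipher with numeric key [8,11]: position i shifts by key[i mod 2].
For elder: e+8=m, l+11=w, d+8=l, e+11=p, r+8=z.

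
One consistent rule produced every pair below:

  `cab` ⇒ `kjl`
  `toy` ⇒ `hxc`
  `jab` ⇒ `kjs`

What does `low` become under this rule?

The output letters match the input read backwards, each shifted +9: cab reversed is bac. Read the word backwards and shift each letter +9.
For low: reverse → wol; then shift: w+9=f, o+9=x, l+9=u.

fxu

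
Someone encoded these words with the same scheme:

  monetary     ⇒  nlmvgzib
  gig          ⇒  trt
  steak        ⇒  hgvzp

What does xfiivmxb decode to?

Each pair mirrors across the alphabet (m↔n, o↔l, n↔m): positions sum to 25. Each letter is replaced by its mirror in the alphabet: a↔z, b↔y, c↔x, and so on (the Atbash cipher).
Decoding xfiivmxb: x↔c, f↔u, i↔r, i↔r, v↔e, m↔n, x↔c, b↔y.

currency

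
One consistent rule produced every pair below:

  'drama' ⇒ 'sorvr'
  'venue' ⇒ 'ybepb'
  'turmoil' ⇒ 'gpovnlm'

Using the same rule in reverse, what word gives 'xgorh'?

d(3)→s(18) and r(17)→o(14) fit y≡9x+17 (mod 26); the inverse of 9 mod 26 is 3. This is an affine cipher: with a=0,…,z=25, each position x becomes (9x+17) mod 26.
Decoding xgorh: x(23)→3·(23−17)≡18=s; g(6)→3·(6−17)≡19=t; o(14)→3·(14−17)≡17=r; r(17)→3·(17−17)≡0=a; h(7)→3·(7−17)≡22=w (all mod 26).

straw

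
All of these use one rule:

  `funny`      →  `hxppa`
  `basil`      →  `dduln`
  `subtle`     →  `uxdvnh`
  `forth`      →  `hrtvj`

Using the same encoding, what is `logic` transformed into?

Vowels shift forward by 3 and consonants shift forward by 2.
Applying it to logic: l(cons)+2=n, o(vowel)+3=r, g(cons)+2=i, i(vowel)+3=l, c(cons)+2=e.

nrile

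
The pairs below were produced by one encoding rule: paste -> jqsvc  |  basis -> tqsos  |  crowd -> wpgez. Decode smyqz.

squad

p(15)→j(9) and a(0)→q(16) fit y≡3x+16 (mod 26); the inverse of 3 mod 26 is 9. Treating letters as 0–25, the rule is x ↦ 3x + 16 (mod 26).
Decoding smyqz: s(18)→9·(18−16)≡18=s; m(12)→9·(12−16)≡16=q; y(24)→9·(24−16)≡20=u; q(16)→9·(16−16)≡0=a; z(25)→9·(25−16)≡3=d (all mod 26).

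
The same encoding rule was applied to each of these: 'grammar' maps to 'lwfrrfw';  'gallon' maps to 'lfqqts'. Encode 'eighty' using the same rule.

Compare letters: g→l is +5, r→w is +5, a→f is +5 — a constant shift. This is a Caesar cipher with shift 5.
For eighty: e+5=j, i+5=n, g+5=l, h+5=m, t+5=y, y+5=d.

jnlmyd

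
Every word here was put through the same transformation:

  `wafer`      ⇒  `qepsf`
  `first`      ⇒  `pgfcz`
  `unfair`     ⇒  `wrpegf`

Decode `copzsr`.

w(22)→q(16) and a(0)→e(4) fit y≡23x+4 (mod 26); the inverse of 23 mod 26 is 17. This is an affine cipher: with a=0,…,z=25, each position x becomes (23x+4) mod 26.
Undoing it on copzsr: c(2)→17·(2−4)≡18=s; o(14)→17·(14−4)≡14=o; p(15)→17·(15−4)≡5=f; z(25)→17·(25−4)≡19=t; s(18)→17·(18−4)≡4=e; r(17)→17·(17−4)≡13=n (all mod 26).

soften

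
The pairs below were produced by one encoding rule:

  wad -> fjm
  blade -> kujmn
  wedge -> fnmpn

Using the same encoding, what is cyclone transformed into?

Compare letters: w→f is +9, a→j is +9, d→m is +9 — a constant shift. It's a constant shift of +9 (ROT9).
On cyclone: c+9=l, y+9=h, c+9=l, l+9=u, o+9=x, n+9=w, e+9=n.

lhluxwn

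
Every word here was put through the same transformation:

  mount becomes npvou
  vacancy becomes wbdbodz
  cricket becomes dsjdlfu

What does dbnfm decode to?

Compare letters: m→n is +1, o→p is +1, u→v is +1 — a constant shift. Every letter moves 1 place later in the alphabet, wrapping around z→a.
Decoding dbnfm: d−1=c, b−1=a, n−1=m, f−1=e, m−1=l.

camel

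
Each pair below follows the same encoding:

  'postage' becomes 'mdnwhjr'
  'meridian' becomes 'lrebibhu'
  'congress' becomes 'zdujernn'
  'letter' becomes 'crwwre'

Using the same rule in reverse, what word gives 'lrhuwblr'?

meantime

p(15)→m(12) and o(14)→d(3) fit y≡9x+7 (mod 26); the inverse of 9 mod 26 is 3. This is an affine cipher: with a=0,…,z=25, each position x becomes (9x+7) mod 26.
Decoding lrhuwblr: l(11)→3·(11−7)≡12=m; r(17)→3·(17−7)≡4=e; h(7)→3·(7−7)≡0=a; u(20)→3·(20−7)≡13=n; w(22)→3·(22−7)≡19=t; b(1)→3·(1−7)≡8=i; l(11)→3·(11−7)≡12=m; r(17)→3·(17−7)≡4=e (all mod 26).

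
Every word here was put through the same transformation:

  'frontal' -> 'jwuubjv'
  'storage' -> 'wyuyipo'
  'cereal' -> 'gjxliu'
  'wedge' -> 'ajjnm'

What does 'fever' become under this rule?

jjblz

Each letter shifts forward by (position + 4), i.e. 4, 5, 6, … — the shift grows by one for each successive letter.
On fever: f+4=j, e+5=j, v+6=b, e+7=l, r+8=z.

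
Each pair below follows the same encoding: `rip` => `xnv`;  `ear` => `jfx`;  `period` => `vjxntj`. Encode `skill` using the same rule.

yqnrr

The shift depends on letter class: consonant r→x is +6, but vowel i→n is +5. Two shifts are in play — +5 for a/e/i/o/u, +6 for every other letter.
For skill: s(cons)+6=y, k(cons)+6=q, i(vowel)+5=n, l(cons)+6=r, l(cons)+6=r.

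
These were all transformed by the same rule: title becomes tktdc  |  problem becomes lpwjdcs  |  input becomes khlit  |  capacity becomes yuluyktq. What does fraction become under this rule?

rpuytkwh

t(19)→t(19) and i(8)→k(10) fit y≡15x+20 (mod 26); the inverse of 15 mod 26 is 7. Treating letters as 0–25, the rule is x ↦ 15x + 20 (mod 26).
On fraction: f(5)→15·5+20≡17=r; r(17)→15·17+20≡15=p; a(0)→15·0+20≡20=u; c(2)→15·2+20≡24=y; t(19)→15·19+20≡19=t; i(8)→15·8+20≡10=k; o(14)→15·14+20≡22=w; n(13)→15·13+20≡7=h (all mod 26).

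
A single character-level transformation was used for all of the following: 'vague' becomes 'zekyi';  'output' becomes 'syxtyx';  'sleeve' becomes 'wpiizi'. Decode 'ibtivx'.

expert

This is a Caesar cipher with shift 4.
Undoing it on ibtivx: i−4=e, b−4=x, t−4=p, i−4=e, v−4=r, x−4=t.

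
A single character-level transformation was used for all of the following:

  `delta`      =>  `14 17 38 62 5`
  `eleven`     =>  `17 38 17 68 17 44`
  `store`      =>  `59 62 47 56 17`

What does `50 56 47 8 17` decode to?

probe

d(#4)→14 and e(#5)→17: differences scale by 3, so n = 3·pos + 2. Each letter becomes 3×(its alphabet position, a=1..z=26) + 2.
Reversing it on 50 56 47 8 17: 50→(50−2)÷3=16=p, 56→(56−2)÷3=18=r, 47→(47−2)÷3=15=o, 8→(8−2)÷3=2=b, 17→(17−2)÷3=5=e.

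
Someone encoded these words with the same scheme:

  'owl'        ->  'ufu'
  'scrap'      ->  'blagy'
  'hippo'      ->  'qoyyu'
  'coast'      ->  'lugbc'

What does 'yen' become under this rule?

Vowels shift forward by 6 and consonants shift forward by 9.
On yen: y(cons)+9=h, e(vowel)+6=k, n(cons)+9=w.

hkw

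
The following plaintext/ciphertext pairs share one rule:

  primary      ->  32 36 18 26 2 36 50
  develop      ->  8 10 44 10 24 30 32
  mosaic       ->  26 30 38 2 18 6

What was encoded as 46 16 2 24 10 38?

The formula is n = 2×(alphabet index, a=1).
Decoding 46 16 2 24 10 38: 46→(46−0)÷2=23=w, 16→(16−0)÷2=8=h, 2→(2−0)÷2=1=a, 24→(24−0)÷2=12=l, 10→(10−0)÷2=5=e, 38→(38−0)÷2=19=s.

whales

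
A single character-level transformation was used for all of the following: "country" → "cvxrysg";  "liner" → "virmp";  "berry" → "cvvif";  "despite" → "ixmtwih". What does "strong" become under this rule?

krsvxw

The output letters match the input read backwards, each shifted +4: country reversed is yrtnuoc. The word is reversed, then every letter is shifted forward by 4.
For strong: reverse → gnorts; then shift: g+4=k, n+4=r, o+4=s, r+4=v, t+4=x, s+4=w.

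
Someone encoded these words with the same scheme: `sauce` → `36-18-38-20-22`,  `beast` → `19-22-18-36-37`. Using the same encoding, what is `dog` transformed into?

s is letter #19 and maps to 36: an offset of 17. Letters become their 1-based position plus 17 (so a→18, b→19, …).
On dog: d=4→21, o=15→32, g=7→24.

21-32-24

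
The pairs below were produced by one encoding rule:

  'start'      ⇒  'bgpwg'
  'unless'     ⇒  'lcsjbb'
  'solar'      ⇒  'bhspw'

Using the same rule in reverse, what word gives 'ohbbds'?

s(18)→b(1) and t(19)→g(6) fit y≡5x+15 (mod 26); the inverse of 5 mod 26 is 21. This is an affine cipher: with a=0,…,z=25, each position x becomes (5x+15) mod 26.
Decoding ohbbds: o(14)→21·(14−15)≡5=f; h(7)→21·(7−15)≡14=o; b(1)→21·(1−15)≡18=s; b(1)→21·(1−15)≡18=s; d(3)→21·(3−15)≡8=i; s(18)→21·(18−15)≡11=l (all mod 26).

fossil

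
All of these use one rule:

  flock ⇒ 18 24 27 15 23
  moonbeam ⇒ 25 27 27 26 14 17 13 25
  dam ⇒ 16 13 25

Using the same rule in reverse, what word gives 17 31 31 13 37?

essay

f is letter #6 and maps to 18: an offset of 12. Each letter is replaced by its alphabet position (a=1..z=26) + 12.
Undoing it on 17 31 31 13 37: 17→(17−12)÷1=5=e, 31→(31−12)÷1=19=s, 31→(31−12)÷1=19=s, 13→(13−12)÷1=1=a, 37→(37−12)÷1=25=y.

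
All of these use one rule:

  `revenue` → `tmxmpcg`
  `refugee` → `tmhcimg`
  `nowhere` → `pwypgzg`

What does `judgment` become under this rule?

Shifts by position in revenue: pos 0: r→t (+2), pos 1: e→m (+8), pos 2: v→x (+2), pos 3: e→m (+8) — repeating every 2. It's a Vigenère-style cipher with numeric key [2,8]: position i shifts by key[i mod 2].
For judgment: j+2=l, u+8=c, d+2=f, g+8=o, m+2=o, e+8=m, n+2=p, t+8=b.

lcfoompb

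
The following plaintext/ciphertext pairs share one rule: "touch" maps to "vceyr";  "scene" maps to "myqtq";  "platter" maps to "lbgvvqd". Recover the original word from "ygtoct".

canyon

t(19)→v(21) and o(14)→c(2) fit y≡9x+6 (mod 26); the inverse of 9 mod 26 is 3. Each letter's alphabet position (a=0..z=25) is mapped through 9·x+6 mod 26 — an affine cipher.
Reversing it on ygtoct: y(24)→3·(24−6)≡2=c; g(6)→3·(6−6)≡0=a; t(19)→3·(19−6)≡13=n; o(14)→3·(14−6)≡24=y; c(2)→3·(2−6)≡14=o; t(19)→3·(19−6)≡13=n (all mod 26).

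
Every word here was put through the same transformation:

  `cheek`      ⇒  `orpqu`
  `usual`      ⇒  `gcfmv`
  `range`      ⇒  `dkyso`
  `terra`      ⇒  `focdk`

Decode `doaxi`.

reply

Shifts by position in cheek: pos 0: c→o (+12), pos 1: h→r (+10), pos 2: e→p (+11), pos 3: e→q (+12), pos 4: k→u (+10) — repeating every 3. The shifts repeat in a cycle of length 3: positions 0,1,… shift by +12, +10, +11, then the pattern repeats.
Decoding doaxi: d−12=r, o−10=e, a−11=p, x−12=l, i−10=y.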